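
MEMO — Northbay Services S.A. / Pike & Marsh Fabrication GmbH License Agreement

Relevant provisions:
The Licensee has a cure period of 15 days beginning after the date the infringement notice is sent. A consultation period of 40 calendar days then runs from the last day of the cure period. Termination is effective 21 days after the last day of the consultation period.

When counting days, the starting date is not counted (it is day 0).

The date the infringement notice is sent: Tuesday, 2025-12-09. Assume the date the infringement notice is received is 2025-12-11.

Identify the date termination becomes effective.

2026-02-23

Adding 15 calendar days to 2025-12-09 gives 2025-12-24, which is the last day of the cure period.
The last day of the consultation period: 2025-12-24 + 40 days = 2026-02-02.
The date termination becomes effective: 2026-02-02 + 21 days = 2026-02-23.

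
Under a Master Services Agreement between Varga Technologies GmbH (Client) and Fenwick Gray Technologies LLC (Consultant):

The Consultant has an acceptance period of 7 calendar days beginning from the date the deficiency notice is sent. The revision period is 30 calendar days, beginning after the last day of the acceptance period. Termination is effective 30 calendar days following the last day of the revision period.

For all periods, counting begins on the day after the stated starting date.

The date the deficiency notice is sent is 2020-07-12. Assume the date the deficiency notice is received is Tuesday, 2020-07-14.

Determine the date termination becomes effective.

2020-09-17

The last day of the acceptance period: 7 calendar days after 2020-07-12 is 2020-07-19.
Adding 30 calendar days to 2020-07-19 gives 2020-08-18, which is the last day of the revision period.
The date termination becomes effective: 30 calendar days after 2020-08-18 is 2020-09-17.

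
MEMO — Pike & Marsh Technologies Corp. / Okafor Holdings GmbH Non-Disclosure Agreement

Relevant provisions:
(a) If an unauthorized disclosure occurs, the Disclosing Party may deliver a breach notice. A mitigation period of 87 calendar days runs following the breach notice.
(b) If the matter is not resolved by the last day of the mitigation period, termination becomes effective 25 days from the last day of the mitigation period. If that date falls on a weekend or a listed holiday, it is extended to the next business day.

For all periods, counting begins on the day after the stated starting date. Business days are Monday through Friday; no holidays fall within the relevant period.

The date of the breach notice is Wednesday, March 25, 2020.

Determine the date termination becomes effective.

Adding 87 calendar days to March 25, 2020 gives June 20, 2020, which is the last day of the mitigation period.
The date termination becomes effective: 25 calendar days after June 20, 2020 is July 15, 2020. July 15, 2020 is a Wednesday, so no roll-forward applies.

July 15, 2020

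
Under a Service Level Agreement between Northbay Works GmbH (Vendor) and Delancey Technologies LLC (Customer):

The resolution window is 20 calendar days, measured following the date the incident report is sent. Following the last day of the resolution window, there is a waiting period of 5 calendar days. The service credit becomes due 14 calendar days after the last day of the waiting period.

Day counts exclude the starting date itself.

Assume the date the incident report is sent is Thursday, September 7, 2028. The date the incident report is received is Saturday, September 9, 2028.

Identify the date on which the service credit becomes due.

October 16, 2028

The last day of the resolution window: September 7, 2028 + 20 days = September 27, 2028.
Adding 5 calendar days to September 27, 2028 gives October 2, 2028, which is the last day of the waiting period.
The date on which the service credit becomes due: 14 calendar days after October 2, 2028 is October 16, 2028.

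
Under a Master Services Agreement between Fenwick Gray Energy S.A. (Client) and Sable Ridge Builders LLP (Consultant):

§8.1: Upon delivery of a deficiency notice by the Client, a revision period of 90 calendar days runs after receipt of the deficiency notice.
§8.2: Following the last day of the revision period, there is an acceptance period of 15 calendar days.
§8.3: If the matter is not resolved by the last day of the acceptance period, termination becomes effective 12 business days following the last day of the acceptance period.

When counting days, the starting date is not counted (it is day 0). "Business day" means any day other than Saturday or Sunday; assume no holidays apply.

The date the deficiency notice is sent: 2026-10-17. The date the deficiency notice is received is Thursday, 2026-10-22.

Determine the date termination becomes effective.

The last day of the revision period: 90 calendar days after 2026-10-22 is 2027-01-20.
The last day of the acceptance period: 2027-01-20 + 15 days = 2027-02-04.
From Thursday, 2027-02-04, 12 business days (Feb 5, Feb 8, Feb 9, Feb 10, …, Feb 18, Feb 19, Feb 22, skipping weekends) brings us to Monday, 2027-02-22, which is the date termination becomes effective.

2027-02-22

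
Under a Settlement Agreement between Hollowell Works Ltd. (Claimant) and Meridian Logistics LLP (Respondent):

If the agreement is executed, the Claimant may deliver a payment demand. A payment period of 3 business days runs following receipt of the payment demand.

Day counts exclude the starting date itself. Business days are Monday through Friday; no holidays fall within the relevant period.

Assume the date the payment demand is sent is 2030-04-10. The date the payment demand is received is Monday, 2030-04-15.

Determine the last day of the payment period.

The last day of the payment period: counting 3 business days from Monday, 2030-04-15 (Apr 16, Apr 17, Apr 18, skipping weekends) reaches Thursday, 2030-04-18.

2030-04-18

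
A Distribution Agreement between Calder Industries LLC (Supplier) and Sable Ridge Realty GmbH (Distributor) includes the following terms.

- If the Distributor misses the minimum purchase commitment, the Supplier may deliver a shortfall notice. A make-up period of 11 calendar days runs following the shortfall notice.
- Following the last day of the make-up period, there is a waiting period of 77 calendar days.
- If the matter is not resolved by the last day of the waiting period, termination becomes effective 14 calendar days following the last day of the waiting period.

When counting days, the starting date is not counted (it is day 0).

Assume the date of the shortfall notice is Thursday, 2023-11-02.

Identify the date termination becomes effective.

2024-02-12

Adding 11 calendar days to 2023-11-02 gives 2023-11-13, which is the last day of the make-up period.
The last day of the waiting period: 2023-11-13 + 77 days = 2024-01-29.
Adding 14 calendar days to 2024-01-29 gives 2024-02-12, which is the date termination becomes effective.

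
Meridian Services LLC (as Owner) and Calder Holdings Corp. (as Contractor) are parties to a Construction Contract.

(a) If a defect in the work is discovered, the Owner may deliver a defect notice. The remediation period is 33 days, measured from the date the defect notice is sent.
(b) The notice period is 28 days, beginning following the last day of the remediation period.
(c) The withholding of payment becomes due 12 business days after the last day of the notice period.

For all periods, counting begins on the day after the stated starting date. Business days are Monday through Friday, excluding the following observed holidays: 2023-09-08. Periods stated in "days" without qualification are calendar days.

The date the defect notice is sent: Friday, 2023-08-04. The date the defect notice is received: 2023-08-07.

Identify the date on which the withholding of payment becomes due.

The last day of the remediation period: 2023-08-04 + 33 days = 2023-09-06.
Adding 28 calendar days to 2023-09-06 gives 2023-10-04, which is the last day of the notice period.
The date on which the withholding of payment becomes due: 12 business days after Wednesday, 2023-10-04, skipping weekends — Oct 5, Oct 6, Oct 9, Oct 10, …, Oct 18, Oct 19, Oct 20 — lands on Friday, 2023-10-20.

2023-10-20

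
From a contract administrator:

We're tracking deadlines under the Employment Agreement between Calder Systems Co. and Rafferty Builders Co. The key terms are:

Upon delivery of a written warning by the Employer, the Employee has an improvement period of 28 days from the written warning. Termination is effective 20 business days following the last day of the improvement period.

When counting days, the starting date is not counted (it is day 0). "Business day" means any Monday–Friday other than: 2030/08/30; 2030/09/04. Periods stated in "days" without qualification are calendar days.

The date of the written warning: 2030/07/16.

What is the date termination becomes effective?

Adding 28 calendar days to 2030/07/16 gives 2030/08/13, which is the last day of the improvement period.
The date termination becomes effective: counting 20 business days from Tuesday, 2030/08/13 (Aug 14, Aug 15, Aug 16, Aug 19, …, Sep 10, Sep 11, Sep 12, skipping weekends and the listed holidays on Aug 30, Sep 4) reaches Thursday, 2030/09/12.

2030/09/12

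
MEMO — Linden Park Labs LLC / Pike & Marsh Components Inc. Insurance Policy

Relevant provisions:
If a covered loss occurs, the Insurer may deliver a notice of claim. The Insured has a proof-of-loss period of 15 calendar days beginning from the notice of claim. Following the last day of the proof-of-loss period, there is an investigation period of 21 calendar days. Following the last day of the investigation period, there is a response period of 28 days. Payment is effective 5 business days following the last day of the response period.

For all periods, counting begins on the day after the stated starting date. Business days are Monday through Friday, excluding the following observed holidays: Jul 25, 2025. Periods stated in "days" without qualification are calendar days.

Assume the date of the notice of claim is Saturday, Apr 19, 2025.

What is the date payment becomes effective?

Jun 27, 2025

The last day of the proof-of-loss period: Apr 19, 2025 + 15 days = May 4, 2025.
The last day of the investigation period: May 4, 2025 + 21 days = May 25, 2025.
The last day of the response period: 28 calendar days after May 25, 2025 is Jun 22, 2025.
The date payment becomes effective: 5 business days after Sunday, Jun 22, 2025, skipping weekends — Jun 23, Jun 24, Jun 25, Jun 26, Jun 27 — lands on Friday, Jun 27, 2025.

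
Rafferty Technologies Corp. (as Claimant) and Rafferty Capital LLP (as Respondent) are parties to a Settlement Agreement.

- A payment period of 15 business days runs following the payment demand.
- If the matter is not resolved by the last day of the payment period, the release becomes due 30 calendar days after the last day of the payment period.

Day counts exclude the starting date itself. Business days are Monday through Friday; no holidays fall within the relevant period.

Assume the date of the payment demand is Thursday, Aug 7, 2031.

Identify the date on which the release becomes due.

The last day of the payment period: 15 business days after Thursday, Aug 7, 2031, skipping weekends — Aug 8, Aug 11, Aug 12, Aug 13, …, Aug 26, Aug 27, Aug 28 — lands on Thursday, Aug 28, 2031.
Adding 30 calendar days to Aug 28, 2031 gives Sep 27, 2031, which is the date on which the release becomes due.

Sep 27, 2031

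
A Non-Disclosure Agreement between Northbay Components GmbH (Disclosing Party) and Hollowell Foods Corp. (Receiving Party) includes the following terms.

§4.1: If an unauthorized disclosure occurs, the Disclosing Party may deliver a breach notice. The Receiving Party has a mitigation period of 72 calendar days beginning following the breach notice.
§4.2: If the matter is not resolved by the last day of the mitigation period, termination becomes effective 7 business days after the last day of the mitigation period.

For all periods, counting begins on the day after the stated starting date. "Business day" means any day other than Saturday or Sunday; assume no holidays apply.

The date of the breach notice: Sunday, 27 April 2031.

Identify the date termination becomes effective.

17 July 2031

Adding 72 calendar days to 27 April 2031 gives 8 July 2031, which is the last day of the mitigation period.
The date termination becomes effective: 7 business days after Tuesday, 8 July 2031, skipping weekends — Jul 9, Jul 10, Jul 11, Jul 14, Jul 15, Jul 16, Jul 17 — lands on Thursday, 17 July 2031.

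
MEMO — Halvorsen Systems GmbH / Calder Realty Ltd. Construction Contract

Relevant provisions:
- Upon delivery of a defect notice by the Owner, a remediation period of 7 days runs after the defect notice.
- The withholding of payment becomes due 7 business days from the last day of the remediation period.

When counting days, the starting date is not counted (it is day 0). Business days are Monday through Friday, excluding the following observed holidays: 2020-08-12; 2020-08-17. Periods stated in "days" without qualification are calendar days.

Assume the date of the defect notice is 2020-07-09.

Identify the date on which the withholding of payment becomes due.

The last day of the remediation period: 7 calendar days after 2020-07-09 is 2020-07-16.
The date on which the withholding of payment becomes due: 7 business days after Thursday, 2020-07-16, skipping weekends — Jul 17, Jul 20, Jul 21, Jul 22, Jul 23, Jul 24, Jul 27 — lands on Monday, 2020-07-27.

2020-07-27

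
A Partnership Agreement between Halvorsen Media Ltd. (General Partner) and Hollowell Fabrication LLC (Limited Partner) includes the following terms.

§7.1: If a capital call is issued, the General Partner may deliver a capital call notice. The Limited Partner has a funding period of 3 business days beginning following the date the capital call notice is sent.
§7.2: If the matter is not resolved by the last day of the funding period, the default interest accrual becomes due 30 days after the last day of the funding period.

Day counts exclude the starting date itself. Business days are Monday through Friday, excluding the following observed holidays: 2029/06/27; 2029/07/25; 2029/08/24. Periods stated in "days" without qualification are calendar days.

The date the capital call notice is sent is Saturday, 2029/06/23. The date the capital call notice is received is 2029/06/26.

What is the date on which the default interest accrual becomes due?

2029/07/28

From Saturday, 2029/06/23, 3 business days (Jun 25, Jun 26, Jun 28, skipping weekends and the listed holiday on Jun 27) brings us to Thursday, 2029/06/28, which is the last day of the funding period.
The date on which the default interest accrual becomes due: 30 calendar days after 2029/06/28 is 2029/07/28.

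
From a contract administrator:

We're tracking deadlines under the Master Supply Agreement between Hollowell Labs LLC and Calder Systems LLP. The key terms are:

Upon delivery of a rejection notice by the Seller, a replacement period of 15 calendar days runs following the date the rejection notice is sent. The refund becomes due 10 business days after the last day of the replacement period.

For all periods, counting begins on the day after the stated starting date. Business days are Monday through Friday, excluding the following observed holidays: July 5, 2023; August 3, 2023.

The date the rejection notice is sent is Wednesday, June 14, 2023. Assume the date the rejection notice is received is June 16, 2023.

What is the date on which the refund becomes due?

July 14, 2023

Adding 15 calendar days to June 14, 2023 gives June 29, 2023, which is the last day of the replacement period.
The date on which the refund becomes due: 10 business days after Thursday, June 29, 2023, skipping weekends and the listed holiday on Jul 5 — Jun 30, Jul 3, Jul 4, Jul 6, Jul 7, Jul 10, Jul 11, Jul 12, Jul 13, Jul 14 — lands on Friday, July 14, 2023.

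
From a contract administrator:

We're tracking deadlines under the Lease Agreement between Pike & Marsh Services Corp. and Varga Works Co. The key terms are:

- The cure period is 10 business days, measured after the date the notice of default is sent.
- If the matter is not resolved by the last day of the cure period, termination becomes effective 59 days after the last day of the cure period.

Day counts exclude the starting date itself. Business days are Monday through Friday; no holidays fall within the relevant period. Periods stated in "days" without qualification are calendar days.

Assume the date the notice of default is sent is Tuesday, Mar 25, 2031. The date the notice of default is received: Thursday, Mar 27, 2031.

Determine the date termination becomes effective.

From Tuesday, Mar 25, 2031, 10 business days (Mar 26, Mar 27, Mar 28, Mar 31, Apr 1, Apr 2, Apr 3, Apr 4, Apr 7, Apr 8, skipping weekends) brings us to Tuesday, Apr 8, 2031, which is the last day of the cure period.
Adding 59 calendar days to Apr 8, 2031 gives Jun 6, 2031, which is the date termination becomes effective.

Jun 6, 2031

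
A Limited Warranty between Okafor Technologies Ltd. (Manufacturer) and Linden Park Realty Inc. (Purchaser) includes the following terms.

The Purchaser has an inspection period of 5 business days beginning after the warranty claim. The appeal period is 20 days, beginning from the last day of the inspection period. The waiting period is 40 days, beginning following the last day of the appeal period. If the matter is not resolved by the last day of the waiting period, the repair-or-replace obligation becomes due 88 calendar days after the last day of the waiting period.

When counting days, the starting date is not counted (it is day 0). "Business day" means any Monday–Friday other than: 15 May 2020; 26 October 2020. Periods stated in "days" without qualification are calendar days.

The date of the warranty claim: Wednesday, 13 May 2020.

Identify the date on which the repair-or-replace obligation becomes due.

The last day of the inspection period: 5 business days after Wednesday, 13 May 2020, skipping weekends and the listed holiday on May 15 — May 14, May 18, May 19, May 20, May 21 — lands on Thursday, 21 May 2020.
The last day of the appeal period: 21 May 2020 + 20 days = 10 June 2020.
The last day of the waiting period: 10 June 2020 + 40 days = 20 July 2020.
The date on which the repair-or-replace obligation becomes due: 20 July 2020 + 88 days = 16 October 2020.

16 October 2020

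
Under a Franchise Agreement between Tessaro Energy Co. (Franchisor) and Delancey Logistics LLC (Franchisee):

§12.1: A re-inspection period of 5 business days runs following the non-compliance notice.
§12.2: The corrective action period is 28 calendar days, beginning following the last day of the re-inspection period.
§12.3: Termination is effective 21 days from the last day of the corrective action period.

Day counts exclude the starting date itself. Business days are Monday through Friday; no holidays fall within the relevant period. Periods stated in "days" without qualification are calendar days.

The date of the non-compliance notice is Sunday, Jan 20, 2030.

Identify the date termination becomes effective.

Mar 15, 2030

The last day of the re-inspection period: counting 5 business days from Sunday, Jan 20, 2030 (Jan 21, Jan 22, Jan 23, Jan 24, Jan 25, skipping weekends) reaches Friday, Jan 25, 2030.
The last day of the corrective action period: Jan 25, 2030 + 28 days = Feb 22, 2030.
The date termination becomes effective: 21 calendar days after Feb 22, 2030 is Mar 15, 2030.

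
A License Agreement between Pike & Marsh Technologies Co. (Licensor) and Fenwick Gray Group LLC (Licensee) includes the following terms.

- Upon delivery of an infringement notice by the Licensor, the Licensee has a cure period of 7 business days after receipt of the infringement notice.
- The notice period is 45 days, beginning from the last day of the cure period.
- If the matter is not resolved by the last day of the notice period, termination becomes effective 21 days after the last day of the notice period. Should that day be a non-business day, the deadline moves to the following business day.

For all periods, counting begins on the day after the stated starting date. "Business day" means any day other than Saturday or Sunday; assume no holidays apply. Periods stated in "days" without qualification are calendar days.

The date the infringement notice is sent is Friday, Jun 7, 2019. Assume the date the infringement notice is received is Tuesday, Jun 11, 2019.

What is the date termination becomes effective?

Aug 26, 2019

The last day of the cure period: counting 7 business days from Tuesday, Jun 11, 2019 (Jun 12, Jun 13, Jun 14, Jun 17, Jun 18, Jun 19, Jun 20, skipping weekends) reaches Thursday, Jun 20, 2019.
Adding 45 calendar days to Jun 20, 2019 gives Aug 4, 2019, which is the last day of the notice period.
The date termination becomes effective: Aug 4, 2019 + 21 days = Aug 25, 2019. That falls on a Sunday, so it rolls to the next business day, Monday, Aug 26, 2019.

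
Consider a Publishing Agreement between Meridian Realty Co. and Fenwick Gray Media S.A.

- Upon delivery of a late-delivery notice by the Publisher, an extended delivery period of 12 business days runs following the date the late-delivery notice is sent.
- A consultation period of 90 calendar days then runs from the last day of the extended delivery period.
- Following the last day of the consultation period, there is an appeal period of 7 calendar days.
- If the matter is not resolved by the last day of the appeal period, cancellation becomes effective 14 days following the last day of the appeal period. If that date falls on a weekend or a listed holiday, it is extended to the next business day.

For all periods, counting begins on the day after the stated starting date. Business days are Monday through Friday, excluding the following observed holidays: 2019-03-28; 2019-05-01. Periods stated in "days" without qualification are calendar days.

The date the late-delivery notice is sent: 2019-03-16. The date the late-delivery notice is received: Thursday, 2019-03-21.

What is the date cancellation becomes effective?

The last day of the extended delivery period: counting 12 business days from Saturday, 2019-03-16 (Mar 18, Mar 19, Mar 20, Mar 21, …, Apr 1, Apr 2, Apr 3, skipping weekends and the listed holiday on Mar 28) reaches Wednesday, 2019-04-03.
The last day of the consultation period: 2019-04-03 + 90 days = 2019-07-02.
The last day of the appeal period: 7 calendar days after 2019-07-02 is 2019-07-09.
The date cancellation becomes effective: 14 calendar days after 2019-07-09 is 2019-07-23. 2019-07-23 is a Tuesday and is not a listed holiday, so no roll-forward applies.

2019-07-23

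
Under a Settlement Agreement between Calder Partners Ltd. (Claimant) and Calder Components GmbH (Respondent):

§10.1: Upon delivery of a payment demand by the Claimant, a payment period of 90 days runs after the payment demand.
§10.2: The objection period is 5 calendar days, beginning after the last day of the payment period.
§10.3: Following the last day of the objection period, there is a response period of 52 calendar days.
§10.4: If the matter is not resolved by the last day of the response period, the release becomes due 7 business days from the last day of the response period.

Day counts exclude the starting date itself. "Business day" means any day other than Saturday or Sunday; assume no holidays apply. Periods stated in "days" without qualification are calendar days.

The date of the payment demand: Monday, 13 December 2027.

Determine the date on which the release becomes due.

17 May 2028

The last day of the payment period: 13 December 2027 + 90 days = 12 March 2028.
The last day of the objection period: 12 March 2028 + 5 days = 17 March 2028.
The last day of the response period: 17 March 2028 + 52 days = 8 May 2028.
The date on which the release becomes due: counting 7 business days from Monday, 8 May 2028 (May 9, May 10, May 11, May 12, May 15, May 16, May 17, skipping weekends) reaches Wednesday, 17 May 2028.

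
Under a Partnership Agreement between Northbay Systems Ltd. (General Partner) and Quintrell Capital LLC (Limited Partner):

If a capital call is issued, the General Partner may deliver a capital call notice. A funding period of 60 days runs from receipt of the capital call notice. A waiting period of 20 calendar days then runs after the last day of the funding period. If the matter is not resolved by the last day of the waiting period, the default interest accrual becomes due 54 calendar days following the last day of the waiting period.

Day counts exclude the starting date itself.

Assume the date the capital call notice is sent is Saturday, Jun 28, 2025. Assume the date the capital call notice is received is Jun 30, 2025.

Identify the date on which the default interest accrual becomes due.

Nov 11, 2025

The last day of the funding period: Jun 30, 2025 + 60 days = Aug 29, 2025.
Adding 20 calendar days to Aug 29, 2025 gives Sep 18, 2025, which is the last day of the waiting period.
The date on which the default interest accrual becomes due: 54 calendar days after Sep 18, 2025 is Nov 11, 2025.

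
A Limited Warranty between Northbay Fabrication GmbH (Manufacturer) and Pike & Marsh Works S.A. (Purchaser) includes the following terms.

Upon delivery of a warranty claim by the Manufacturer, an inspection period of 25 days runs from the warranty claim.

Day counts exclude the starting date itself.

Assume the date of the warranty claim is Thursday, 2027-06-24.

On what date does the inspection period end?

The last day of the inspection period: 25 calendar days after 2027-06-24 is 2027-07-19.

2027-07-19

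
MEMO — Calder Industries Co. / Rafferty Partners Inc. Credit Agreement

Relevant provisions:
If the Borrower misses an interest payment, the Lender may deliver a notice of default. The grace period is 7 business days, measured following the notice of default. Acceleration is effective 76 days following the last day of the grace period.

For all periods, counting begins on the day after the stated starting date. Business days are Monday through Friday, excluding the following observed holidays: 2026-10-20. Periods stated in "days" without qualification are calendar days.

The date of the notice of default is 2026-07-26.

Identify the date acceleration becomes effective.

The last day of the grace period: 7 business days after Sunday, 2026-07-26, skipping weekends — Jul 27, Jul 28, Jul 29, Jul 30, Jul 31, Aug 3, Aug 4 — lands on Tuesday, 2026-08-04.
The date acceleration becomes effective: 76 calendar days after 2026-08-04 is 2026-10-19.

2026-10-19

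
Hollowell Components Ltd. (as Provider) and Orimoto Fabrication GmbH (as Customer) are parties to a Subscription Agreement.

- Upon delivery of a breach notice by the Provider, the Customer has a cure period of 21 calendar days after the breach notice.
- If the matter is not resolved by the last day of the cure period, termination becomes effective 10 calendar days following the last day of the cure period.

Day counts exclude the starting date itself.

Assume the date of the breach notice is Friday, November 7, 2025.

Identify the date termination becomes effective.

The last day of the cure period: 21 calendar days after November 7, 2025 is November 28, 2025.
Adding 10 calendar days to November 28, 2025 gives December 8, 2025, which is the date termination becomes effective.

December 8, 2025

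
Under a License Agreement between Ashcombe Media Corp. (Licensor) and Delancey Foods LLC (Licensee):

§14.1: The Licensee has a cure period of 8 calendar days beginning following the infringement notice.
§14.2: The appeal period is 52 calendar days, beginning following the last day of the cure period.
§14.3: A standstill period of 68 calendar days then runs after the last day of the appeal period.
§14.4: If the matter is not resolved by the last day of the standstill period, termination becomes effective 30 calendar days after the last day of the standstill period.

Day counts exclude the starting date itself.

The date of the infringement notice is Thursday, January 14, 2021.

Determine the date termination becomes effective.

Adding 8 calendar days to January 14, 2021 gives January 22, 2021, which is the last day of the cure period.
The last day of the appeal period: January 22, 2021 + 52 days = March 15, 2021.
The last day of the standstill period: 68 calendar days after March 15, 2021 is May 22, 2021.
The date termination becomes effective: 30 calendar days after May 22, 2021 is June 21, 2021.

June 21, 2021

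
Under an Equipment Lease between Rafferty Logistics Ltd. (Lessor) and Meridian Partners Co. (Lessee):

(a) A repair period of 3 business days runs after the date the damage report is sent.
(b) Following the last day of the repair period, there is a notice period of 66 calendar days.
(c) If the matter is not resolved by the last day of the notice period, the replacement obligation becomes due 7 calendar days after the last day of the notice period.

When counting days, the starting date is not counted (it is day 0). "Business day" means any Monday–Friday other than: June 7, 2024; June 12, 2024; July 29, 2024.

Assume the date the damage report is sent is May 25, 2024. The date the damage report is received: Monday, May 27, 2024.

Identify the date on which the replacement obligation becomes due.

The last day of the repair period: counting 3 business days from Saturday, May 25, 2024 (May 27, May 28, May 29, skipping weekends) reaches Wednesday, May 29, 2024.
The last day of the notice period: 66 calendar days after May 29, 2024 is August 3, 2024.
The date on which the replacement obligation becomes due: 7 calendar days after August 3, 2024 is August 10, 2024.

August 10, 2024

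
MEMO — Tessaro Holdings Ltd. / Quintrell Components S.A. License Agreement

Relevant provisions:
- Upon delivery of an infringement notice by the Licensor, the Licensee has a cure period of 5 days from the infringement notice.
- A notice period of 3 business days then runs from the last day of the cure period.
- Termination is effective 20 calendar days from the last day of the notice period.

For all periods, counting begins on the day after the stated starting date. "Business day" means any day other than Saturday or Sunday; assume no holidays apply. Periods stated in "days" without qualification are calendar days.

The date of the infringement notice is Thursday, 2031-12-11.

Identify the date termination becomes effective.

The last day of the cure period: 5 calendar days after 2031-12-11 is 2031-12-16.
From Tuesday, 2031-12-16, 3 business days (Dec 17, Dec 18, Dec 19, skipping weekends) brings us to Friday, 2031-12-19, which is the last day of the notice period.
The date termination becomes effective: 2031-12-19 + 20 days = 2032-01-08.

2032-01-08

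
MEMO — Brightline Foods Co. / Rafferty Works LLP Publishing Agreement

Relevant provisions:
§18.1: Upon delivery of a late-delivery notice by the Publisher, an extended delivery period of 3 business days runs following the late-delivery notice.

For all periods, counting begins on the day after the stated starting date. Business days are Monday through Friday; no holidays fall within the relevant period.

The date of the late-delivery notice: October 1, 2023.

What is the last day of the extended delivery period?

October 4, 2023

From Sunday, October 1, 2023, 3 business days (Oct 2, Oct 3, Oct 4, skipping weekends) brings us to Wednesday, October 4, 2023, which is the last day of the extended delivery period.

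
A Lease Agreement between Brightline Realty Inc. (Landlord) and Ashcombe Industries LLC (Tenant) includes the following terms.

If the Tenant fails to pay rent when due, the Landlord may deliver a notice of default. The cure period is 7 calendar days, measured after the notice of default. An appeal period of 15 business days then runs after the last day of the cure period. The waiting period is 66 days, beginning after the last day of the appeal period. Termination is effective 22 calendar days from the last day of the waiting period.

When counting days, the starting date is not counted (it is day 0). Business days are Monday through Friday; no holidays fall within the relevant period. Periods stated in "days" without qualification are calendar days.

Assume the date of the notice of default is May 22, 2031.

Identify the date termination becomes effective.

September 15, 2031

The last day of the cure period: May 22, 2031 + 7 days = May 29, 2031.
The last day of the appeal period: 15 business days after Thursday, May 29, 2031, skipping weekends — May 30, Jun 2, Jun 3, Jun 4, …, Jun 17, Jun 18, Jun 19 — lands on Thursday, June 19, 2031.
The last day of the waiting period: 66 calendar days after June 19, 2031 is August 24, 2031.
Adding 22 calendar days to August 24, 2031 gives September 15, 2031, which is the date termination becomes effective.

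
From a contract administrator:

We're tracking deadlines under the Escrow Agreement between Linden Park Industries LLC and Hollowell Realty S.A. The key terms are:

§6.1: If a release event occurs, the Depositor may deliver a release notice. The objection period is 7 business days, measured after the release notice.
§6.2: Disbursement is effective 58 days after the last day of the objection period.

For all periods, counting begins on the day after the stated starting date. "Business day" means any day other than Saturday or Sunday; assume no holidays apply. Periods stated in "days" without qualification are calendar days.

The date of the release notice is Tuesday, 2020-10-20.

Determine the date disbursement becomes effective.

The last day of the objection period: counting 7 business days from Tuesday, 2020-10-20 (Oct 21, Oct 22, Oct 23, Oct 26, Oct 27, Oct 28, Oct 29, skipping weekends) reaches Thursday, 2020-10-29.
The date disbursement becomes effective: 58 calendar days after 2020-10-29 is 2020-12-26.

2020-12-26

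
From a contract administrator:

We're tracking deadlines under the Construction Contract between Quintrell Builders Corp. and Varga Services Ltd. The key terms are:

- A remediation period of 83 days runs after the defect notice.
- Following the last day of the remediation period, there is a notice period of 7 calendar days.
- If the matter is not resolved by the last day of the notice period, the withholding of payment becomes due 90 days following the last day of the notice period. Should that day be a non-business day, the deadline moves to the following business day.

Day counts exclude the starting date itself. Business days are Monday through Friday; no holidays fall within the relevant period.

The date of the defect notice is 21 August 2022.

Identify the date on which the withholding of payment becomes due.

17 February 2023

Adding 83 calendar days to 21 August 2022 gives 12 November 2022, which is the last day of the remediation period.
The last day of the notice period: 12 November 2022 + 7 days = 19 November 2022.
Adding 90 calendar days to 19 November 2022 gives 17 February 2023, which is the date on which the withholding of payment becomes due. 17 February 2023 is a Friday, so no roll-forward applies.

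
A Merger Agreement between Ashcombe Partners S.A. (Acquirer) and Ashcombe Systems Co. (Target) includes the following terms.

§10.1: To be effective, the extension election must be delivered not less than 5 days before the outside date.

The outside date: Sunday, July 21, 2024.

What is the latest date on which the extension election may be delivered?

July 16, 2024

July 21, 2024 minus 5 days is July 16, 2024.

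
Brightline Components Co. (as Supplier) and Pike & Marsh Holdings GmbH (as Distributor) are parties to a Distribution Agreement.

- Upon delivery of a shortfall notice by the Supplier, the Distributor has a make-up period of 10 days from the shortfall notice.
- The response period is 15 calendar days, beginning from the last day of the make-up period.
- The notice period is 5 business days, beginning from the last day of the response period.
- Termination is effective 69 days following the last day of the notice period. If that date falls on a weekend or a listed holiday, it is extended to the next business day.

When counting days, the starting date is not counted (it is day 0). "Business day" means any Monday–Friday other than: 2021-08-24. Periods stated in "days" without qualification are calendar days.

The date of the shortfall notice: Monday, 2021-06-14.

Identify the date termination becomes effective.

2021-09-23

The last day of the make-up period: 2021-06-14 + 10 days = 2021-06-24.
Adding 15 calendar days to 2021-06-24 gives 2021-07-09, which is the last day of the response period.
From Friday, 2021-07-09, 5 business days (Jul 12, Jul 13, Jul 14, Jul 15, Jul 16, skipping weekends) brings us to Friday, 2021-07-16, which is the last day of the notice period.
The date termination becomes effective: 2021-07-16 + 69 days = 2021-09-23. 2021-09-23 is a Thursday and is not a listed holiday, so no roll-forward applies.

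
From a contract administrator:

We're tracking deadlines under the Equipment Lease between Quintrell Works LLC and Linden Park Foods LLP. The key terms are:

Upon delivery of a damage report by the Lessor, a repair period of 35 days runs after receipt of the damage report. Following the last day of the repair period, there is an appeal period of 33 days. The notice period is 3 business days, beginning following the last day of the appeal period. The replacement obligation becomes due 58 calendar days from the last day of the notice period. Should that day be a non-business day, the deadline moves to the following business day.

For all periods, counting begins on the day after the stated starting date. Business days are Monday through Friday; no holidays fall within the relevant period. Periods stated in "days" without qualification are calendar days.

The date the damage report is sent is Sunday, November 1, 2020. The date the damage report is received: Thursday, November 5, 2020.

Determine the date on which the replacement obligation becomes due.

Adding 35 calendar days to November 5, 2020 gives December 10, 2020, which is the last day of the repair period.
Adding 33 calendar days to December 10, 2020 gives January 12, 2021, which is the last day of the appeal period.
The last day of the notice period: counting 3 business days from Tuesday, January 12, 2021 (Jan 13, Jan 14, Jan 15, skipping weekends) reaches Friday, January 15, 2021.
The date on which the replacement obligation becomes due: January 15, 2021 + 58 days = March 14, 2021. That falls on a Sunday, so it rolls to the next business day, Monday, March 15, 2021.

March 15, 2021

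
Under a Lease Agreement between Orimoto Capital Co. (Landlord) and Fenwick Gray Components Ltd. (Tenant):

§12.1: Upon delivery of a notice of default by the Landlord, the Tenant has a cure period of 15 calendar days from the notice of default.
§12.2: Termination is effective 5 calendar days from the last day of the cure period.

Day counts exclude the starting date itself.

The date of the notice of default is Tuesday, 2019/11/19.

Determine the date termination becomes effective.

2019/12/09

The last day of the cure period: 15 calendar days after 2019/11/19 is 2019/12/04.
The date termination becomes effective: 2019/12/04 + 5 days = 2019/12/09.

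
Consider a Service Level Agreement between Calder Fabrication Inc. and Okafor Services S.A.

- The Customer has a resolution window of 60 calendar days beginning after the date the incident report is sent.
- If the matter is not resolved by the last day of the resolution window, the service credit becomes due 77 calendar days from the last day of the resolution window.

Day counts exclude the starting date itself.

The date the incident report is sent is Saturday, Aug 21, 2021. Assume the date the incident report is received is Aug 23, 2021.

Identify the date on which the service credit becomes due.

Jan 5, 2022

The last day of the resolution window: 60 calendar days after Aug 21, 2021 is Oct 20, 2021.
The date on which the service credit becomes due: 77 calendar days after Oct 20, 2021 is Jan 5, 2022.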